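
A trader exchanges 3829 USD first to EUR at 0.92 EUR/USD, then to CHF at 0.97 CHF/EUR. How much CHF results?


Step 1: 3829 USD × 0.92 = 3522.68 EUR
Step 2: 3522.68 EUR × 0.97 = 3417.00 CHF
Implied rate USD→CHF = 0.92 × 0.97 = 0.8924
= 3417.00 CHF

3417.00 CHF


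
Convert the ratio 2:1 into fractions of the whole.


Total parts = 2 + 1 = 3
First part: 2/3 = 2/3
Second part: 1/3 = 1/3
= 2/3 and 1/3

2/3 and 1/3


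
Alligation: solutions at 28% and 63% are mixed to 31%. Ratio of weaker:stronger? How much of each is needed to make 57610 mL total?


Let x parts of 28% mix with y parts of 63%.
28x + 63y = 31(x + y)
28x + 63y = 31x + 31y
x(28 - 31) = y(31 - 63)
x/y = (63 - 31)/(31 - 28) = 32/3
Simplify: 32:3
Total parts = 35; one part = 57610/35 = 1646.00 mL
28% solution: 32×1646.00 = 52672.00 mL
63% solution: 3×1646.00 = 4938.00 mL
= ratio 32:3; 52672.00 mL and 4938.00 mL

ratio 32:3; 52672.00 mL and 4938.00 mL


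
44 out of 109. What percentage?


Percentage = (part / whole) × 100
= (44 / 109) × 100
≈ 40.37%

40.37%


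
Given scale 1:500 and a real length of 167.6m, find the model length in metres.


Model size = real / scale
= 167.6 / 500
= 0.3352 m

0.3352 m


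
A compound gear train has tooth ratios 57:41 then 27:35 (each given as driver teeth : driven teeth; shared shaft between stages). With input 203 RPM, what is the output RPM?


Stage 1: RPM_B = RPM_A × t_A/t_B = 203 × 57/41 = 11571/41 ≈ 282.22
B and C share a shaft → RPM_C = RPM_B
Stage 2: RPM_D = RPM_C × t_C/t_D = RPM_A × (t_A×t_C)/(t_B×t_D)
Overall ratio = (57×27)/(41×35) = 1539/1435
RPM_D = 203 × 1539/1435 = 312417/1435
≈ 217.71 RPM

217.71 RPM


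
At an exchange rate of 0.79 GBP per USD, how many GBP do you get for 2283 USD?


Amount × rate = 2283 × 0.79
= 1803.57 GBP

1803.57 GBP


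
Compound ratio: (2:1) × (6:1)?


Compound ratio = (2×6) : (1×1)
= 12:1
GCD = 1
= 12:1

12:1


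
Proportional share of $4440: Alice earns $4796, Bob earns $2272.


Total income = 4796 + 2272 = $7068
Alice: $4440 × 4796/7068 = $3012.77
Bob: $4440 × 2272/7068 = $1427.23
= Alice: $3012.77, Bob: $1427.23

Alice: $3012.77, Bob: $1427.23


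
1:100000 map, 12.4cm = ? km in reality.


Real distance = map distance × scale
= 12.4cm × 100000
= 1240000 cm = 12400.0 m
= 12.400 km

12.400 km


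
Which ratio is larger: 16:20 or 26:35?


16/20 = 0.8000
26/35 = 0.7429
0.8000 > 0.7429, so 16:20 is greater
= 16:20

16:20


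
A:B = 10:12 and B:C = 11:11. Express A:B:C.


Match B: multiply A:B by 11 → 110:132
Multiply B:C by 12 → 132:132
Combined: 110:132:132
GCD = 22
= 5:6:6

5:6:6


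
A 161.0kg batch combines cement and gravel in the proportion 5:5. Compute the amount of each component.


Total parts = 5 + 5 = 10
cement: 161.0 × 5/10 = 80.5kg
gravel: 161.0 × 5/10 = 80.5kg
= 80.5kg and 80.5kg

80.5kg and 80.5kg


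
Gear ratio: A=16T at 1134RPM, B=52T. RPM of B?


Gear ratio = 16:52 = 4:13
RPM_B = RPM_A × (teeth_A / teeth_B)
= 1134 × (16/52)
= 348.9 RPM

348.9 RPM


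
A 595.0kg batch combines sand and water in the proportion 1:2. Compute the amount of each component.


Total parts = 1 + 2 = 3
sand: 595.0 × 1/3 = 198.3kg
water: 595.0 × 2/3 = 396.7kg
= 198.3kg and 396.7kg

198.3kg and 396.7kg


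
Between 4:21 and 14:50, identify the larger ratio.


4/21 = 0.1905
14/50 = 0.2800
0.1905 < 0.2800, so 4:21 is less
= 14:50

14:50


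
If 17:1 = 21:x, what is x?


Cross multiply: 17 × x = 1 × 21
17x = 21
x = 21 / 17
= 1.24

1.24


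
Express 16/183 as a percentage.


Percentage = (part / whole) × 100
= (16 / 183) × 100
≈ 8.74%

8.74%


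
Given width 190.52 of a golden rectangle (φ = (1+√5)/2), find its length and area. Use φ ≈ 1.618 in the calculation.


φ = (1 + √5) / 2 ≈ 1.618
Length = width × φ = 190.52 × 1.618 = 308.26136
≈ 308.26
Area = width × length = 190.52 × 308.26136 = 58729.9543072 ≈ 58729.95
= Length: 308.26, Area: 58729.95

Length: 308.26, Area: 58729.95


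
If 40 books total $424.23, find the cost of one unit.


Unit rate = total / quantity
= 424.23 / 40
= $10.61 per unit

$10.61 per unit


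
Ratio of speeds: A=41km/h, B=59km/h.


Ratio = 41:59
GCD = 1
Simplified = 41:59
Time ratio (same distance) = 59:41
Speed ratio = 41:59

41:59


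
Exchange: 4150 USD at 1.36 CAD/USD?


Amount × rate = 4150 × 1.36
= 5644.00 CAD

5644.00 CAD


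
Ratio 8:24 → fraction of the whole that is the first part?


Total parts = 8 + 24 = 32
First part: 8/32 = 1/4
= 1/4

1/4


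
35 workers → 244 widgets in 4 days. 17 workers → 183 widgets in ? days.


Days ∝ work / workers, so d₂ = d₁ × (m₁/m₂) × (w₂/w₁)
Workers factor (inverse): 35/17 ≈ 2.0588
Work factor (direct): 183/244 = 0.7500
d₂ = 4 × 35/17 × 183/244 = (4 × 35 × 183) / (17 × 244) = 25620/4148
≈ 6.18 days

6.18 days


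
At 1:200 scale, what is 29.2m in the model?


Model size = real / scale
= 29.2 / 200
= 0.1460 m

0.1460 m


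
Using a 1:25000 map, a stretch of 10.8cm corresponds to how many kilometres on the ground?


Real distance = map distance × scale
= 10.8cm × 25000
= 270000 cm = 2700.0 m
= 2.700 km

2.700 km


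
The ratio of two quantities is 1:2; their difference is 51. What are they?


Let A = 1k, B = 2k.
2k - 1k = 51
1k = 51 → k = 51/1 = 51
A = 1×51 = 51, B = 2×51 = 102
= A = 51, B = 102

A = 51, B = 102


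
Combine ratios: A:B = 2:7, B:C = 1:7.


Match B: multiply A:B by 1 → 2:7
Multiply B:C by 7 → 7:49
Combined: 2:7:49
GCD = 1
= 2:7:49

2:7:49


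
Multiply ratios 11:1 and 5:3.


Compound ratio = (11×5) : (1×3)
= 55:3
GCD = 1
= 55:3

55:3


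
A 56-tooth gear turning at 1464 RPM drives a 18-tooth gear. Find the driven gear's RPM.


Gear ratio = 56:18 = 28:9
RPM_B = RPM_A × (teeth_A / teeth_B)
= 1464 × (56/18)
= 4554.7 RPM

4554.7 RPM


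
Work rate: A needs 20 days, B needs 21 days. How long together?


Rate of A = 1/20 per day
Rate of B = 1/21 per day
Combined rate = 1/20 + 1/21 = 41/420 ≈ 0.0976 per day
Days = 1 / combined rate = 420/41
≈ 10.24 days

10.24 days


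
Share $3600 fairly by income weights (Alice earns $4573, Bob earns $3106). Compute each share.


Total income = 4573 + 3106 = $7679
Alice: $3600 × 4573/7679 = $2143.87
Bob: $3600 × 3106/7679 = $1456.13
= Alice: $2143.87, Bob: $1456.13

Alice: $2143.87, Bob: $1456.13


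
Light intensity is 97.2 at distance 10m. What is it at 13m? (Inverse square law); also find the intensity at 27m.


I₁d₁² = I₂d₂²
I at 13m = 97.2 × (10/13)² = 97.2 × 100/169 = 9720/169 ≈ 57.5148
I at 27m = 97.2 × (10/27)² = 97.2 × 100/729 = 9720/729 ≈ 13.3333
= 57.5148 and 13.3333

57.5148 and 13.3333


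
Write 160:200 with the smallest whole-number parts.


GCD(160, 200) = 40
160/40 : 200/40
= 4:5

4:5


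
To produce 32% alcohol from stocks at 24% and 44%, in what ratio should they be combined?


Let x parts of 24% mix with y parts of 44%.
24x + 44y = 32(x + y)
24x + 44y = 32x + 32y
x(24 - 32) = y(32 - 44)
x/y = (44 - 32)/(32 - 24) = 12/8
Simplify: 3:2
= 3:2

3:2


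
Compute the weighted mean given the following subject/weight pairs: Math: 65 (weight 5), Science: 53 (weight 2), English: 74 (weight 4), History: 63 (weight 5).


Numerator = 65×5 + 53×2 + 74×4 + 63×5
= 325 + 106 + 296 + 315
= 1042
Total weight = 16
Weighted avg = 1042/16
= 65.13

65.13


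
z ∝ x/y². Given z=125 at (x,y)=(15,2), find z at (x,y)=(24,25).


z = k·x/y²
Solve for k using the known point: k = z·y²/x = 125×4/15 = 500/15 ≈ 33.3333
Now evaluate at x=24, y=25:
z = k × 24 / 625 = (500 × 24) / (15 × 625) = 12000/9375
= 1.2800

1.2800


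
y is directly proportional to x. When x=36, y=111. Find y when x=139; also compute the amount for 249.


Direct proportion: y/x = constant
k = 111/36 ≈ 3.0833
y at x=139: k × 139 = 111 × 139 / 36 = 15429/36 ≈ 428.58
y at x=249: k × 249 = 111 × 249 / 36 = 27639/36 = 767.75
= 428.58 and 767.75

428.58 and 767.75


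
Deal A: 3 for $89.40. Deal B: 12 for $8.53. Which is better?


Deal A: $89.40/3 = $29.8000/unit
Deal B: $8.53/12 = $0.7108/unit
B is cheaper per unit
= Deal B

Deal B


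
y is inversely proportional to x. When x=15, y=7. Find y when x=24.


Inverse proportion: x × y = constant
k = 15 × 7 = 105
y₂ = k / 24 = 105 / 24
= 4.38

4.38


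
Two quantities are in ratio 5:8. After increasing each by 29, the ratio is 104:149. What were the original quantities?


Let A = 5k, B = 8k.
(5k + 29) / (8k + 29) = 104/149
Cross-multiply: 149(5k + 29) = 104(8k + 29)
745k + 4321 = 832k + 3016
745k - 832k = 3016 - 4321
-87k = -1305
k = -1305/-87 = 15
A = 5×15 = 75, B = 8×15 = 120
= A = 75, B = 120

A = 75, B = 120


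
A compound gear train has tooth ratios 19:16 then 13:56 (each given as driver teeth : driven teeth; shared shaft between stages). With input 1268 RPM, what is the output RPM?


Stage 1: RPM_B = RPM_A × t_A/t_B = 1268 × 19/16 = 24092/16 = 1505.75
B and C share a shaft → RPM_C = RPM_B
Stage 2: RPM_D = RPM_C × t_C/t_D = RPM_A × (t_A×t_C)/(t_B×t_D)
Overall ratio = (19×13)/(16×56) = 247/896
RPM_D = 1268 × 247/896 = 313196/896
≈ 349.55 RPM

349.55 RPM


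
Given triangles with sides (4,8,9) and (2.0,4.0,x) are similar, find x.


Scale factor = 2.0/4 = 0.5
Missing side = 9 × 0.5
= 4.5

4.5


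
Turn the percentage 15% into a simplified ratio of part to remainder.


15% means 15 parts out of 100; remainder = 85
Part : remainder = 15:85
GCD = 5
= 3:17

3:17


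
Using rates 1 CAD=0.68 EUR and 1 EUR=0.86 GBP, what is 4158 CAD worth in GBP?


Step 1: 4158 CAD × 0.68 = 2827.44 EUR
Step 2: 2827.44 EUR × 0.86 = 2431.60 GBP
Implied rate CAD→GBP = 0.68 × 0.86 = 0.5848
= 2431.60 GBP

2431.60 GBP


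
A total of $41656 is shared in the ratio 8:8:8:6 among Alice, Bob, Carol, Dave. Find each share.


Total parts = 8 + 8 + 8 + 6 = 30
Alice: 41656 × 8/30 = 11108.27
Bob: 41656 × 8/30 = 11108.27
Carol: 41656 × 8/30 = 11108.27
Dave: 41656 × 6/30 = 8331.20
= Alice: $11108.27, Bob: $11108.27, Carol: $11108.27, Dave: $8331.20

Alice: $11108.27, Bob: $11108.27, Carol: $11108.27, Dave: $8331.20


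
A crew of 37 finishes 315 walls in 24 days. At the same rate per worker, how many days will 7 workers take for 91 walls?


Days ∝ work / workers, so d₂ = d₁ × (m₁/m₂) × (w₂/w₁)
Workers factor (inverse): 37/7 ≈ 5.2857
Work factor (direct): 91/315 ≈ 0.2889
d₂ = 24 × 37/7 × 91/315 = (24 × 37 × 91) / (7 × 315) = 80808/2205
≈ 36.65 days

36.65 days


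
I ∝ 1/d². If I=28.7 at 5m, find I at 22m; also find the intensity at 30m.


I₁d₁² = I₂d₂²
I at 22m = 28.7 × (5/22)² = 28.7 × 25/484 = 717.5/484 ≈ 1.4824
I at 30m = 28.7 × (5/30)² = 28.7 × 25/900 = 717.5/900 ≈ 0.7972
= 1.4824 and 0.7972

1.4824 and 0.7972


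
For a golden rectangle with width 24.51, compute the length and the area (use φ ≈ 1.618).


φ = (1 + √5) / 2 ≈ 1.618
Length = width × φ = 24.51 × 1.618 = 39.65718
≈ 39.66
Area = width × length = 24.51 × 39.65718 = 971.9974818 ≈ 972.00
= Length: 39.66, Area: 972.00

Length: 39.66, Area: 972.00


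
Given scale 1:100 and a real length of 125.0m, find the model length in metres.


Model size = real / scale
= 125.0 / 100
= 1.2500 m

1.2500 m


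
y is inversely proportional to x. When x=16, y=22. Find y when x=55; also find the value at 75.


Inverse proportion: x × y = constant
k = 16 × 22 = 352
At x=55: k/55 = 6.40
At x=75: k/75 = 4.69
= 6.40 and 4.69

6.40 and 4.69


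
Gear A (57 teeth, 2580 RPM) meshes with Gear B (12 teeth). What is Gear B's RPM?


Gear ratio = 57:12 = 19:4
RPM_B = RPM_A × (teeth_A / teeth_B)
= 2580 × (57/12)
= 12255.0 RPM

12255.0 RPM


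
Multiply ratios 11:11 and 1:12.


Compound ratio = (11×1) : (11×12)
= 11:132
GCD = 11
= 1:12

1:12


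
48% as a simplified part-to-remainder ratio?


48% means 48 parts out of 100; remainder = 52
Part : remainder = 48:52
GCD = 4
= 12:13

12:13


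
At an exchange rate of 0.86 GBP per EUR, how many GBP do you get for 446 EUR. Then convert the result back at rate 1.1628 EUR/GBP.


Amount × rate = 446 × 0.86 = 383.56 GBP
Round-trip: 383.56 × 1.1628 = 446.00 EUR
= 383.56 GBP, then 446.00 EUR

383.56 GBP, then 446.00 EUR


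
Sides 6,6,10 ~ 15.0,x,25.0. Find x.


Scale factor = 15.0/6 = 2.5
Missing side = 6 × 2.5
= 15.0

15.0


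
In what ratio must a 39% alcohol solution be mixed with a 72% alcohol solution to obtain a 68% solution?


Let x parts of 39% mix with y parts of 72%.
39x + 72y = 68(x + y)
39x + 72y = 68x + 68y
x(39 - 68) = y(68 - 72)
x/y = (72 - 68)/(68 - 39) = 4/29
Simplify: 4:29
= 4:29

4:29


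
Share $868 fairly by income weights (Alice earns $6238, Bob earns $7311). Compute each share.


Total income = 6238 + 7311 = $13549
Alice: $868 × 6238/13549 = $399.63
Bob: $868 × 7311/13549 = $468.37
= Alice: $399.63, Bob: $468.37

Alice: $399.63, Bob: $468.37


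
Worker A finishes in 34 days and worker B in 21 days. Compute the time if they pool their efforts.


Rate of A = 1/34 per day
Rate of B = 1/21 per day
Combined rate = 1/34 + 1/21 = 55/714 ≈ 0.0770 per day
Days = 1 / combined rate = 714/55
≈ 12.98 days

12.98 days


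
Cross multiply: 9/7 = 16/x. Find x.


Cross multiply: 9 × x = 7 × 16
9x = 112
x = 112 / 9
= 12.44

12.44


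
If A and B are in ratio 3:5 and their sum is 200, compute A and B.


Let A = 3k, B = 5k.
3k + 5k = 200
8k = 200 → k = 200/8 = 25
A = 3×25 = 75, B = 5×25 = 125
= A = 75, B = 125

A = 75, B = 125


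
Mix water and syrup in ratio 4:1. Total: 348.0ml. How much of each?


Total parts = 4 + 1 = 5
water: 348.0 × 4/5 = 278.4ml
syrup: 348.0 × 1/5 = 69.6ml
= 278.4ml and 69.6ml

278.4ml and 69.6ml


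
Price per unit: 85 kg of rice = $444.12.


Unit rate = total / quantity
= 444.12 / 85
= $5.22 per unit

$5.22 per unit


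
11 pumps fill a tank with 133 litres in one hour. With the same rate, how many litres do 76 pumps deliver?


Direct proportion: y/x = constant
k = 133/11 ≈ 12.0909
y₂ = k × 76 = 133 × 76 / 11 = 10108/11
≈ 918.91

918.91


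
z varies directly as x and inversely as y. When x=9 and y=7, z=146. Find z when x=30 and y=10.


z = k·x/y
Solve for k using the known point: k = z·y/x = 146×7/9 = 1022/9 ≈ 113.5556
Now evaluate at x=30, y=10:
z = k × 30 / 10 = (1022 × 30) / (9 × 10) = 30660/90
≈ 340.6667

340.6667


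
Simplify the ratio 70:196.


GCD(70, 196) = 14
70/14 : 196/14
= 5:14

5:14


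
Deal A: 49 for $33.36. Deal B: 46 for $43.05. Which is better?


Deal A: $33.36/49 = $0.6808/unit
Deal B: $43.05/46 = $0.9359/unit
A is cheaper per unit
= Deal A

Deal A


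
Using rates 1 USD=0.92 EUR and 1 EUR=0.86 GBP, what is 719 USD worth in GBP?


Step 1: 719 USD × 0.92 = 661.48 EUR
Step 2: 661.48 EUR × 0.86 = 568.87 GBP
Implied rate USD→GBP = 0.92 × 0.86 = 0.7912
= 568.87 GBP

568.87 GBP


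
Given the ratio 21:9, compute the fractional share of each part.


Total parts = 21 + 9 = 30
First part: 21/30 = 7/10
Second part: 9/30 = 3/10
= 7/10 and 3/10

7/10 and 3/10


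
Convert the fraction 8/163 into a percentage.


Percentage = (part / whole) × 100
= (8 / 163) × 100
≈ 4.91%

4.91%


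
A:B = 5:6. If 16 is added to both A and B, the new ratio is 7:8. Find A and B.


Let A = 5k, B = 6k.
(5k + 16) / (6k + 16) = 7/8
Cross-multiply: 8(5k + 16) = 7(6k + 16)
40k + 128 = 42k + 112
40k - 42k = 112 - 128
-2k = -16
k = -16/-2 = 8
A = 5×8 = 40, B = 6×8 = 48
= A = 40, B = 48

A = 40, B = 48


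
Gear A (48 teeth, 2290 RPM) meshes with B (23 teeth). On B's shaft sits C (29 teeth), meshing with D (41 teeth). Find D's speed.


Stage 1: RPM_B = RPM_A × t_A/t_B = 2290 × 48/23 = 109920/23 ≈ 4779.13
B and C share a shaft → RPM_C = RPM_B
Stage 2: RPM_D = RPM_C × t_C/t_D = RPM_A × (t_A×t_C)/(t_B×t_D)
Overall ratio = (48×29)/(23×41) = 1392/943
RPM_D = 2290 × 1392/943 = 3187680/943
≈ 3380.36 RPM

3380.36 RPM


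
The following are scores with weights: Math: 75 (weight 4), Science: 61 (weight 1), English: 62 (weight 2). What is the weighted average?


Numerator = 75×4 + 61×1 + 62×2
= 300 + 61 + 124
= 485
Total weight = 7
Weighted avg = 485/7
= 69.29

69.29


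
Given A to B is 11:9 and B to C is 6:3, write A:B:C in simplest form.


Match B: multiply A:B by 6 → 66:54
Multiply B:C by 9 → 54:27
Combined: 66:54:27
GCD = 3
= 22:18:9

22:18:9


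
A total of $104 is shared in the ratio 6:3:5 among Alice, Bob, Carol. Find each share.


Total parts = 6 + 3 + 5 = 14
Alice: 104 × 6/14 = 44.57
Bob: 104 × 3/14 = 22.29
Carol: 104 × 5/14 = 37.14
= Alice: $44.57, Bob: $22.29, Carol: $37.14

Alice: $44.57, Bob: $22.29, Carol: $37.14


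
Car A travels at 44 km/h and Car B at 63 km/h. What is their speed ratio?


Ratio = 44:63
GCD = 1
Simplified = 44:63
Time ratio (same distance) = 63:44
Speed ratio = 44:63

44:63


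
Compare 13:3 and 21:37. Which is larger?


13/3 = 4.3333
21/37 = 0.5676
4.3333 > 0.5676, so 13:3 is greater
= 13:3

13:3


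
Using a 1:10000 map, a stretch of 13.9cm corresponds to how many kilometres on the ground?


Real distance = map distance × scale
= 13.9cm × 10000
= 139000 cm = 1390.0 m
= 1.390 km

1.390 km


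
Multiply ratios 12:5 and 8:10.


Compound ratio = (12×8) : (5×10)
= 96:50
GCD = 2
= 48:25

48:25


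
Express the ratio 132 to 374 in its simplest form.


GCD(132, 374) = 22
132/22 : 374/22
= 6:17

6:17


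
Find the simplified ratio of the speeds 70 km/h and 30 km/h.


Ratio = 70:30
GCD = 10
Simplified = 7:3
Time ratio (same distance) = 3:7
Speed ratio = 7:3

7:3


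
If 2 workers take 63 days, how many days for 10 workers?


Inverse proportion: x × y = constant
k = 2 × 63 = 126
y₂ = k / 10 = 126 / 10
= 12.60

12.60


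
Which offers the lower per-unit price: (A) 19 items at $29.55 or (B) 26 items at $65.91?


Deal A: $29.55/19 = $1.5553/unit
Deal B: $65.91/26 = $2.5350/unit
A is cheaper per unit
= Deal A

Deal A


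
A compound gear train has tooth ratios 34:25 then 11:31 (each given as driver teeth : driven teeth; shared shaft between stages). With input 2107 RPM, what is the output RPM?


Stage 1: RPM_B = RPM_A × t_A/t_B = 2107 × 34/25 = 71638/25 = 2865.52
B and C share a shaft → RPM_C = RPM_B
Stage 2: RPM_D = RPM_C × t_C/t_D = RPM_A × (t_A×t_C)/(t_B×t_D)
Overall ratio = (34×11)/(25×31) = 374/775
RPM_D = 2107 × 374/775 = 788018/775
≈ 1016.80 RPM

1016.80 RPM


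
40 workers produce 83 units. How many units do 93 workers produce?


Direct proportion: y/x = constant
k = 83/40 = 2.0750
y₂ = k × 93 = 83 × 93 / 40 = 7719/40
≈ 192.98

192.98


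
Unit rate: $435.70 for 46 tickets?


Unit rate = total / quantity
= 435.70 / 46
= $9.47 per unit

$9.47 per unit


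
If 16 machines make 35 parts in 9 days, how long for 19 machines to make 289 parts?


Days ∝ work / workers, so d₂ = d₁ × (m₁/m₂) × (w₂/w₁)
Workers factor (inverse): 16/19 ≈ 0.8421
Work factor (direct): 289/35 ≈ 8.2571
d₂ = 9 × 16/19 × 289/35 = (9 × 16 × 289) / (19 × 35) = 41616/665
≈ 62.58 days

62.58 days


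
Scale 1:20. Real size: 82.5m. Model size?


Model size = real / scale
= 82.5 / 20
= 4.1250 m

4.1250 m


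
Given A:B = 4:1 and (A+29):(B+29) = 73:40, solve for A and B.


Let A = 4k, B = 1k.
(4k + 29) / (1k + 29) = 73/40
Cross-multiply: 40(4k + 29) = 73(1k + 29)
160k + 1160 = 73k + 2117
160k - 73k = 2117 - 1160
87k = 957
k = 957/87 = 11
A = 4×11 = 44, B = 1×11 = 11
= A = 44, B = 11

A = 44, B = 11


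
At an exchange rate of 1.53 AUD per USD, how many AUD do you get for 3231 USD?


Amount × rate = 3231 × 1.53
= 4943.43 AUD

4943.43 AUD


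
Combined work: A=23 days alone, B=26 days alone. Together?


Rate of A = 1/23 per day
Rate of B = 1/26 per day
Combined rate = 1/23 + 1/26 = 49/598 ≈ 0.0819 per day
Days = 1 / combined rate = 598/49
≈ 12.20 days

12.20 days


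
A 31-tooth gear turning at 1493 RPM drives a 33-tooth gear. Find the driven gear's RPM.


Gear ratio = 31:33 = 31:33
RPM_B = RPM_A × (teeth_A / teeth_B)
= 1493 × (31/33)
= 1402.5 RPM

1402.5 RPM


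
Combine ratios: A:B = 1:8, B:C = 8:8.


Match B: multiply A:B by 8 → 8:64
Multiply B:C by 8 → 64:64
Combined: 8:64:64
GCD = 8
= 1:8:8

1:8:8


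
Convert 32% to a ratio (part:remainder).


32% means 32 parts out of 100; remainder = 68
Part : remainder = 32:68
GCD = 4
= 8:17

8:17


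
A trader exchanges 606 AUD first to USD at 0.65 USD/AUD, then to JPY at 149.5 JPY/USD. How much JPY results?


Step 1: 606 AUD × 0.65 = 393.90 USD
Step 2: 393.90 USD × 149.5 = 58888.05 JPY
Implied rate AUD→JPY = 0.65 × 149.5 = 97.1750
= 58888.05 JPY

58888.05 JPY


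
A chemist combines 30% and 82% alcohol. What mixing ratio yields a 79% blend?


Let x parts of 30% mix with y parts of 82%.
30x + 82y = 79(x + y)
30x + 82y = 79x + 79y
x(30 - 79) = y(79 - 82)
x/y = (82 - 79)/(79 - 30) = 3/49
Simplify: 3:49
= 3:49

3:49


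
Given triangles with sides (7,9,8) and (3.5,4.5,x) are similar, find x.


Scale factor = 3.5/7 = 0.5
Missing side = 8 × 0.5
= 4.0

4.0


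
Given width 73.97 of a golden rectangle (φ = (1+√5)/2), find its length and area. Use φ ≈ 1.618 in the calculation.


φ = (1 + √5) / 2 ≈ 1.618
Length = width × φ = 73.97 × 1.618 = 119.68346
≈ 119.68
Area = width × length = 73.97 × 119.68346 = 8852.9855362 ≈ 8852.99
= Length: 119.68, Area: 8852.99

Length: 119.68, Area: 8852.99


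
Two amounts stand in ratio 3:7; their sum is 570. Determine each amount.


Let A = 3k, B = 7k.
3k + 7k = 570
10k = 570 → k = 570/10 = 57
A = 3×57 = 171, B = 7×57 = 399
= A = 171, B = 399

A = 171, B = 399


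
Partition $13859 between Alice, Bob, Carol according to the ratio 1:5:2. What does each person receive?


Total parts = 1 + 5 + 2 = 8
Alice: 13859 × 1/8 = 1732.38
Bob: 13859 × 5/8 = 8661.88
Carol: 13859 × 2/8 = 3464.75
= Alice: $1732.38, Bob: $8661.88, Carol: $3464.75

Alice: $1732.38, Bob: $8661.88, Carol: $3464.75


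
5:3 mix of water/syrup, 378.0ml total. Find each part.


Total parts = 5 + 3 = 8
water: 378.0 × 5/8 = 236.3ml
syrup: 378.0 × 3/8 = 141.8ml
= 236.3ml and 141.8ml

236.3ml and 141.8ml


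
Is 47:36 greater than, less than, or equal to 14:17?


47/36 = 1.3056
14/17 = 0.8235
1.3056 > 0.8235, so 47:36 is greater
= greater than

greater than


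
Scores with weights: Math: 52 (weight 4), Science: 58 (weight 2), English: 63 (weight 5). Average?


Numerator = 52×4 + 58×2 + 63×5
= 208 + 116 + 315
= 639
Total weight = 11
Weighted avg = 639/11
= 58.09

58.09


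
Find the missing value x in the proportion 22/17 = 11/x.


Cross multiply: 22 × x = 17 × 11
22x = 187
x = 187 / 22
= 8.50

8.50


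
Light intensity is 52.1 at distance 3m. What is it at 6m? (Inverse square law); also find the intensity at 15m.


I₁d₁² = I₂d₂²
I at 6m = 52.1 × (3/6)² = 52.1 × 9/36 = 468.9/36 = 13.0250
I at 15m = 52.1 × (3/15)² = 52.1 × 9/225 = 468.9/225 = 2.0840
= 13.0250 and 2.0840

13.0250 and 2.0840


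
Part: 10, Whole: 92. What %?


Percentage = (part / whole) × 100
= (10 / 92) × 100
≈ 10.87%

10.87%


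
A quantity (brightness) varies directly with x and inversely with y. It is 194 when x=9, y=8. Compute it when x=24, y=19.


z = k·x/y
Solve for k using the known point: k = z·y/x = 194×8/9 = 1552/9 ≈ 172.4444
Now evaluate at x=24, y=19:
z = k × 24 / 19 = (1552 × 24) / (9 × 19) = 37248/171
≈ 217.8246

217.8246


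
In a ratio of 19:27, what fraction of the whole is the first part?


Total parts = 19 + 27 = 46
First part: 19/46 = 19/46
= 19/46

19/46


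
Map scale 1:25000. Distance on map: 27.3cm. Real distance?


Real distance = map distance × scale
= 27.3cm × 25000
= 682500 cm = 6825.0 m
= 6.825 km

6.825 km


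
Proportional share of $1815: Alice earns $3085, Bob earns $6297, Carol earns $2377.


Total income = 3085 + 6297 + 2377 = $11759
Alice: $1815 × 3085/11759 = $476.17
Bob: $1815 × 6297/11759 = $971.94
Carol: $1815 × 2377/11759 = $366.89
= Alice: $476.17, Bob: $971.94, Carol: $366.89

Alice: $476.17, Bob: $971.94, Carol: $366.89


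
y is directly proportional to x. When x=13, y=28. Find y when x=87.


Direct proportion: y/x = constant
k = 28/13 ≈ 2.1538
y₂ = k × 87 = 28 × 87 / 13 = 2436/13
≈ 187.38

187.38


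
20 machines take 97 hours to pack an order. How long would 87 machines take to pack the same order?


Inverse proportion: x × y = constant
k = 20 × 97 = 1940
y₂ = k / 87 = 1940 / 87
= 22.30

22.30


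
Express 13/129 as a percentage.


Percentage = (part / whole) × 100
= (13 / 129) × 100
≈ 10.08%

10.08%


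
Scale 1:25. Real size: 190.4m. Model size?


Model size = real / scale
= 190.4 / 25
= 7.6160 m

7.6160 m


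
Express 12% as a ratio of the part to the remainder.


12% means 12 parts out of 100; remainder = 88
Part : remainder = 12:88
GCD = 4
= 3:22

3:22


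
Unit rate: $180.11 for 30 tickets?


Unit rate = total / quantity
= 180.11 / 30
= $6.00 per unit

$6.00 per unit


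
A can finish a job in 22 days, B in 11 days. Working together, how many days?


Rate of A = 1/22 per day
Rate of B = 1/11 per day
Combined rate = 1/22 + 1/11 = 33/242 ≈ 0.1364 per day
Days = 1 / combined rate = 242/33
≈ 7.33 days

7.33 days


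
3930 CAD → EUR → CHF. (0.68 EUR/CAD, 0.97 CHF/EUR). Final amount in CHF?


Step 1: 3930 CAD × 0.68 = 2672.40 EUR
Step 2: 2672.40 EUR × 0.97 = 2592.23 CHF
Implied rate CAD→CHF = 0.68 × 0.97 = 0.6596
= 2592.23 CHF

2592.23 CHF


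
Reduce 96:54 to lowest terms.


GCD(96, 54) = 6
96/6 : 54/6
= 16:9

16:9


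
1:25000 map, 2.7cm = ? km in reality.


Real distance = map distance × scale
= 2.7cm × 25000
= 67500 cm = 675.0 m
= 0.675 km

0.675 km


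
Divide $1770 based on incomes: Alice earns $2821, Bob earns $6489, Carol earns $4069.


Total income = 2821 + 6489 + 4069 = $13379
Alice: $1770 × 2821/13379 = $373.21
Bob: $1770 × 6489/13379 = $858.47
Carol: $1770 × 4069/13379 = $538.32
= Alice: $373.21, Bob: $858.47, Carol: $538.32

Alice: $373.21, Bob: $858.47, Carol: $538.32


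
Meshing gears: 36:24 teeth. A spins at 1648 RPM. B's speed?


Gear ratio = 36:24 = 3:2
RPM_B = RPM_A × (teeth_A / teeth_B)
= 1648 × (36/24)
= 2472.0 RPM

2472.0 RPM


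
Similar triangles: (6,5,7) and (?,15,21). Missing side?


Scale factor = 15/5 = 3
Missing side = 6 × 3
= 18.0

18.0


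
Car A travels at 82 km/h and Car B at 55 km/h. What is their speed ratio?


Ratio = 82:55
GCD = 1
Simplified = 82:55
Time ratio (same distance) = 55:82
Speed ratio = 82:55

82:55


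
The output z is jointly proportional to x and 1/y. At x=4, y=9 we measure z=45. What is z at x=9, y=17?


z = k·x/y
Solve for k using the known point: k = z·y/x = 45×9/4 = 405/4 = 101.2500
Now evaluate at x=9, y=17:
z = k × 9 / 17 = (405 × 9) / (4 × 17) = 3645/68
≈ 53.6029

53.6029


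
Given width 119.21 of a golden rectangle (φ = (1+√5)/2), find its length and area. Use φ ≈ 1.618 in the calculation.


φ = (1 + √5) / 2 ≈ 1.618
Length = width × φ = 119.21 × 1.618 = 192.88178
≈ 192.88
Area = width × length = 119.21 × 192.88178 = 22993.4369938 ≈ 22993.44
= Length: 192.88, Area: 22993.44

Length: 192.88, Area: 22993.44


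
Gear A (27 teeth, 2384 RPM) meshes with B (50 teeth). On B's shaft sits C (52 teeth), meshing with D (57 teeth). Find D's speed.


Stage 1: RPM_B = RPM_A × t_A/t_B = 2384 × 27/50 = 64368/50 = 1287.36
B and C share a shaft → RPM_C = RPM_B
Stage 2: RPM_D = RPM_C × t_C/t_D = RPM_A × (t_A×t_C)/(t_B×t_D)
Overall ratio = (27×52)/(50×57) = 1404/2850
RPM_D = 2384 × 1404/2850 = 3347136/2850
≈ 1174.43 RPM

1174.43 RPM


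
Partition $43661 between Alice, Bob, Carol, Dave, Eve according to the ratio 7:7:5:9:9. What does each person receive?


Total parts = 7 + 7 + 5 + 9 + 9 = 37
Alice: 43661 × 7/37 = 8260.19
Bob: 43661 × 7/37 = 8260.19
Carol: 43661 × 5/37 = 5900.14
Dave: 43661 × 9/37 = 10620.24
Eve: 43661 × 9/37 = 10620.24
= Alice: $8260.19, Bob: $8260.19, Carol: $5900.14, Dave: $10620.24, Eve: $10620.24

Alice: $8260.19, Bob: $8260.19, Carol: $5900.14, Dave: $10620.24, Eve: $10620.24


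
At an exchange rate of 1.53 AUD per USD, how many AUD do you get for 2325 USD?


Amount × rate = 2325 × 1.53
= 3557.25 AUD

3557.25 AUD


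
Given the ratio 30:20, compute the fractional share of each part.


Total parts = 30 + 20 = 50
First part: 30/50 = 3/5
Second part: 20/50 = 2/5
= 3/5 and 2/5

3/5 and 2/5


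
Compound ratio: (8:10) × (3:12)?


Compound ratio = (8×3) : (10×12)
= 24:120
GCD = 24
= 1:5

1:5


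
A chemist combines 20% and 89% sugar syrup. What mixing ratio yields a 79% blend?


Let x parts of 20% mix with y parts of 89%.
20x + 89y = 79(x + y)
20x + 89y = 79x + 79y
x(20 - 79) = y(79 - 89)
x/y = (89 - 79)/(79 - 20) = 10/59
Simplify: 10:59
= 10:59

10:59


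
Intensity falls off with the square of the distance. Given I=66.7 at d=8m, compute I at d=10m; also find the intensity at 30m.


I₁d₁² = I₂d₂²
I at 10m = 66.7 × (8/10)² = 66.7 × 64/100 = 4268.8/100 = 42.6880
I at 30m = 66.7 × (8/30)² = 66.7 × 64/900 = 4268.8/900 ≈ 4.7431
= 42.6880 and 4.7431

42.6880 and 4.7431


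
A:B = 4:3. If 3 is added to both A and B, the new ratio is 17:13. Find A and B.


Let A = 4k, B = 3k.
(4k + 3) / (3k + 3) = 17/13
Cross-multiply: 13(4k + 3) = 17(3k + 3)
52k + 39 = 51k + 51
52k - 51k = 51 - 39
1k = 12
k = 12/1 = 12
A = 4×12 = 48, B = 3×12 = 36
= A = 48, B = 36

A = 48, B = 36


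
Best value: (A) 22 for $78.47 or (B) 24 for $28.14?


Deal A: $78.47/22 = $3.5668/unit
Deal B: $28.14/24 = $1.1725/unit
B is cheaper per unit
= Deal B

Deal B


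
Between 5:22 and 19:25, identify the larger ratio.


5/22 = 0.2273
19/25 = 0.7600
0.2273 < 0.7600, so 5:22 is less
= 19:25

19:25


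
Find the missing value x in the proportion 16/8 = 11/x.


Cross multiply: 16 × x = 8 × 11
16x = 88
x = 88 / 16
= 5.50

5.50


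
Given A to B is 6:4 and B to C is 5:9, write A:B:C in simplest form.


Match B: multiply A:B by 5 → 30:20
Multiply B:C by 4 → 20:36
Combined: 30:20:36
GCD = 2
= 15:10:18

15:10:18


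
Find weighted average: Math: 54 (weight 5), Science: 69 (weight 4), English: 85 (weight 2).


Numerator = 54×5 + 69×4 + 85×2
= 270 + 276 + 170
= 716
Total weight = 11
Weighted avg = 716/11
= 65.09

65.09


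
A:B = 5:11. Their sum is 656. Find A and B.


Let A = 5k, B = 11k.
5k + 11k = 656
16k = 656 → k = 656/16 = 41
A = 5×41 = 205, B = 11×41 = 451
= A = 205, B = 451

A = 205, B = 451


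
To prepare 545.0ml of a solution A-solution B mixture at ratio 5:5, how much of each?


Total parts = 5 + 5 = 10
solution A: 545.0 × 5/10 = 272.5ml
solution B: 545.0 × 5/10 = 272.5ml
= 272.5ml and 272.5ml

272.5ml and 272.5ml


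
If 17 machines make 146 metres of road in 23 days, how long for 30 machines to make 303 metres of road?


Days ∝ work / workers, so d₂ = d₁ × (m₁/m₂) × (w₂/w₁)
Workers factor (inverse): 17/30 ≈ 0.5667
Work factor (direct): 303/146 ≈ 2.0753
d₂ = 23 × 17/30 × 303/146 = (23 × 17 × 303) / (30 × 146) = 118473/4380
≈ 27.05 days

27.05 days


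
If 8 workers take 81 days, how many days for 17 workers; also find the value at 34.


Inverse proportion: x × y = constant
k = 8 × 81 = 648
At x=17: k/17 = 38.12
At x=34: k/34 = 19.06
= 38.12 and 19.06

38.12 and 19.06


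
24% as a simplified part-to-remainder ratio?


24% means 24 parts out of 100; remainder = 76
Part : remainder = 24:76
GCD = 4
= 6:19

6:19


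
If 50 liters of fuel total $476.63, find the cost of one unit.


Unit rate = total / quantity
= 476.63 / 50
= $9.53 per unit

$9.53 per unit


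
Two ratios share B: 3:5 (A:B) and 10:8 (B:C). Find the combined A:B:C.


Match B: multiply A:B by 10 → 30:50
Multiply B:C by 5 → 50:40
Combined: 30:50:40
GCD = 10
= 3:5:4

3:5:4


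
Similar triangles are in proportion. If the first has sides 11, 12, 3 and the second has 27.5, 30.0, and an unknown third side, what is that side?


Scale factor = 27.5/11 = 2.5
Missing side = 3 × 2.5
= 7.5

7.5


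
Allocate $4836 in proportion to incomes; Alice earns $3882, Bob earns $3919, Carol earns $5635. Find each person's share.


Total income = 3882 + 3919 + 5635 = $13436
Alice: $4836 × 3882/13436 = $1397.24
Bob: $4836 × 3919/13436 = $1410.56
Carol: $4836 × 5635/13436 = $2028.20
= Alice: $1397.24, Bob: $1410.56, Carol: $2028.20

Alice: $1397.24, Bob: $1410.56, Carol: $2028.20


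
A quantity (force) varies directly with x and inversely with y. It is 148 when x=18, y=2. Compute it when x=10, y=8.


z = k·x/y
Solve for k using the known point: k = z·y/x = 148×2/18 = 296/18 ≈ 16.4444
Now evaluate at x=10, y=8:
z = k × 10 / 8 = (296 × 10) / (18 × 8) = 2960/144
≈ 20.5556

20.5556


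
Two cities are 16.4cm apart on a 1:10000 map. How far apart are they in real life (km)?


Real distance = map distance × scale
= 16.4cm × 10000
= 164000 cm = 1640.0 m
= 1.640 km

1.640 km


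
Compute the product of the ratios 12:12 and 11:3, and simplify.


Compound ratio = (12×11) : (12×3)
= 132:36
GCD = 12
= 11:3

11:3


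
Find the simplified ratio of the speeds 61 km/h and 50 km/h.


Ratio = 61:50
GCD = 1
Simplified = 61:50
Time ratio (same distance) = 50:61
Speed ratio = 61:50

61:50


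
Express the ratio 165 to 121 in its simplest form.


GCD(165, 121) = 11
165/11 : 121/11
= 15:11

15:11


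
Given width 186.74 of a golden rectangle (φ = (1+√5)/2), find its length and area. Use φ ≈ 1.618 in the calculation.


φ = (1 + √5) / 2 ≈ 1.618
Length = width × φ = 186.74 × 1.618 = 302.14532
≈ 302.15
Area = width × length = 186.74 × 302.14532 = 56422.6170568 ≈ 56422.62
= Length: 302.15, Area: 56422.62

Length: 302.15, Area: 56422.62


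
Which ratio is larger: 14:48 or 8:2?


14/48 = 0.2917
8/2 = 4.0000
0.2917 < 4.0000, so 14:48 is less
= 8:2

8:2


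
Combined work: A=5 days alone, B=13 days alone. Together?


Rate of A = 1/5 per day
Rate of B = 1/13 per day
Combined rate = 1/5 + 1/13 = 18/65 ≈ 0.2769 per day
Days = 1 / combined rate = 65/18
≈ 3.61 days

3.61 days


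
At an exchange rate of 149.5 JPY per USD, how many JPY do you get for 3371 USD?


Amount × rate = 3371 × 149.5
= 503964.50 JPY

503964.50 JPY


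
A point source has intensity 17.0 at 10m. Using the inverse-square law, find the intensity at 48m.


I₁d₁² = I₂d₂²
I₂ = I₁ × (d₁/d₂)²
= 17.0 × (10/48)²
= 17.0 × 100/2304
= 1700/2304
≈ 0.7378

0.7378


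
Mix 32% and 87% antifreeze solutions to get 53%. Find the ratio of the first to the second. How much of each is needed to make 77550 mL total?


Let x parts of 32% mix with y parts of 87%.
32x + 87y = 53(x + y)
32x + 87y = 53x + 53y
x(32 - 53) = y(53 - 87)
x/y = (87 - 53)/(53 - 32) = 34/21
Simplify: 34:21
Total parts = 55; one part = 77550/55 = 1410.00 mL
32% solution: 34×1410.00 = 47940.00 mL
87% solution: 21×1410.00 = 29610.00 mL
= ratio 34:21; 47940.00 mL and 29610.00 mL

ratio 34:21; 47940.00 mL and 29610.00 mL


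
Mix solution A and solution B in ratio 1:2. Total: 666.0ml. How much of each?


Total parts = 1 + 2 = 3
solution A: 666.0 × 1/3 = 222.0ml
solution B: 666.0 × 2/3 = 444.0ml
= 222.0ml and 444.0ml

222.0ml and 444.0ml


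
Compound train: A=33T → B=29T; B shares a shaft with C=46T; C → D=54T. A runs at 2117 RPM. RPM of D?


Stage 1: RPM_B = RPM_A × t_A/t_B = 2117 × 33/29 = 69861/29 = 2409.00
B and C share a shaft → RPM_C = RPM_B
Stage 2: RPM_D = RPM_C × t_C/t_D = RPM_A × (t_A×t_C)/(t_B×t_D)
Overall ratio = (33×46)/(29×54) = 1518/1566
RPM_D = 2117 × 1518/1566 = 3213606/1566
≈ 2052.11 RPM

2052.11 RPM


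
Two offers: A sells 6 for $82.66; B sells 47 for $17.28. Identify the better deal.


Deal A: $82.66/6 = $13.7767/unit
Deal B: $17.28/47 = $0.3677/unit
B is cheaper per unit
= Deal B

Deal B


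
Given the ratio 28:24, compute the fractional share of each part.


Total parts = 28 + 24 = 52
First part: 28/52 = 7/13
Second part: 24/52 = 6/13
= 7/13 and 6/13

7/13 and 6/13


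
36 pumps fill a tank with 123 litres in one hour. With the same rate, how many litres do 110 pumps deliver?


Direct proportion: y/x = constant
k = 123/36 ≈ 3.4167
y₂ = k × 110 = 123 × 110 / 36 = 13530/36
≈ 375.83

375.83


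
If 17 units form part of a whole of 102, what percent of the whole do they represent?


Percentage = (part / whole) × 100
= (17 / 102) × 100
≈ 16.67%

16.67%


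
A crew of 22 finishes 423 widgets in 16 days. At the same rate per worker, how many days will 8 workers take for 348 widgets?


Days ∝ work / workers, so d₂ = d₁ × (m₁/m₂) × (w₂/w₁)
Workers factor (inverse): 22/8 = 2.7500
Work factor (direct): 348/423 ≈ 0.8227
d₂ = 16 × 22/8 × 348/423 = (16 × 22 × 348) / (8 × 423) = 122496/3384
≈ 36.20 days

36.20 days


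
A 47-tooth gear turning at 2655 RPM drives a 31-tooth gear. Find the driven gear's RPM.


Gear ratio = 47:31 = 47:31
RPM_B = RPM_A × (teeth_A / teeth_B)
= 2655 × (47/31)
= 4025.3 RPM

4025.3 RPM


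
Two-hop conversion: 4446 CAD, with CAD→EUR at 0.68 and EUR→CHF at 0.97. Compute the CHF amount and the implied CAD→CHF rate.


Step 1: 4446 CAD × 0.68 = 3023.28 EUR
Step 2: 3023.28 EUR × 0.97 = 2932.58 CHF
Implied rate CAD→CHF = 0.68 × 0.97 = 0.6596
= 2932.58 CHF; implied rate 0.6596 CHF/CAD

2932.58 CHF; implied rate 0.6596 CHF/CAD


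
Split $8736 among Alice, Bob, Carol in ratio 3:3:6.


Total parts = 3 + 3 + 6 = 12
Alice: 8736 × 3/12 = 2184.00
Bob: 8736 × 3/12 = 2184.00
Carol: 8736 × 6/12 = 4368.00
= Alice: $2184.00, Bob: $2184.00, Carol: $4368.00

Alice: $2184.00, Bob: $2184.00, Carol: $4368.00


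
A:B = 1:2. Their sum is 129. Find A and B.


Let A = 1k, B = 2k.
1k + 2k = 129
3k = 129 → k = 129/3 = 43
A = 1×43 = 43, B = 2×43 = 86
= A = 43, B = 86

A = 43, B = 86


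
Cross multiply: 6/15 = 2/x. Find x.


Cross multiply: 6 × x = 15 × 2
6x = 30
x = 30 / 6
= 5.00

5.00


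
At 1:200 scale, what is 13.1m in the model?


Model size = real / scale
= 13.1 / 200
= 0.0655 m

0.0655 m


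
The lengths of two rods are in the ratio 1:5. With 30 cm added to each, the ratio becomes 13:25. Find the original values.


Let A = 1k, B = 5k.
(1k + 30) / (5k + 30) = 13/25
Cross-multiply: 25(1k + 30) = 13(5k + 30)
25k + 750 = 65k + 390
25k - 65k = 390 - 750
-40k = -360
k = -360/-40 = 9
A = 1×9 = 9, B = 5×9 = 45
= A = 9, B = 45

A = 9, B = 45


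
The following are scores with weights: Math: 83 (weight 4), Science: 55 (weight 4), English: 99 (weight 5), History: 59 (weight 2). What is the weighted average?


Numerator = 83×4 + 55×4 + 99×5 + 59×2
= 332 + 220 + 495 + 118
= 1165
Total weight = 15
Weighted avg = 1165/15
= 77.67

77.67


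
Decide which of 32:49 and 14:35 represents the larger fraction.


32/49 = 0.6531
14/35 = 0.4000
0.6531 > 0.4000, so 32:49 is greater
= 32:49

32:49


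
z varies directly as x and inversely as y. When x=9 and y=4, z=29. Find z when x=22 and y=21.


z = k·x/y
Solve for k using the known point: k = z·y/x = 29×4/9 = 116/9 ≈ 12.8889
Now evaluate at x=22, y=21:
z = k × 22 / 21 = (116 × 22) / (9 × 21) = 2552/189
≈ 13.5026

13.5026


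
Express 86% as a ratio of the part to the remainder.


86% means 86 parts out of 100; remainder = 14
Part : remainder = 86:14
GCD = 2
= 43:7

43:7
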